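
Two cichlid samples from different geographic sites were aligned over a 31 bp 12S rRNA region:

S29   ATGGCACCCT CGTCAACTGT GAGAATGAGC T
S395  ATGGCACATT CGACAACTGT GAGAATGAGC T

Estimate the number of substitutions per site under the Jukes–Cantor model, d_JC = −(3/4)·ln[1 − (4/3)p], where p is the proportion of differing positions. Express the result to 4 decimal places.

0.1036

Mismatches occur at site 8 (C→A), site 9 (C→T), site 13 (T→A).
p = 3/31 = 0.096774.
d = −0.75 · ln(1 − (4/3)·0.096774) = −0.75 · ln(0.870968) = −0.75 · (-0.138150) = 0.1036.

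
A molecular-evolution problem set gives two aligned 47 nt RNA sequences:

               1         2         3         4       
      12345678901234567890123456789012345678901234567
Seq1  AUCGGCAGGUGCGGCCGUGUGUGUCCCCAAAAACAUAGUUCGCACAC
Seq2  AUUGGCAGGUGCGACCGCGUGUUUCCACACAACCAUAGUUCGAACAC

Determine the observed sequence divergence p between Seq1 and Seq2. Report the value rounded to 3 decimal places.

The sequences differ at positions 3 (C/U), 14 (G/A), 18 (U/C), 23 (G/U), 27 (C/A), 30 (A/C), 33 (A/C), 43 (C/A).
There are 8 differences over 47 sites, so p = 8/47 = 0.170.

0.170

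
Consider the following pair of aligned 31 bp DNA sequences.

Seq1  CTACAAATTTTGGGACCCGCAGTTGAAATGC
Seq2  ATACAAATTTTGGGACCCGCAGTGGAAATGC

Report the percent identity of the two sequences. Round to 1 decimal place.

93.5%

Differing sites — 1:C/A; 24:T/G.
29 of the 31 sites match, so the percent identity is 29/31 × 100 = 93.5%.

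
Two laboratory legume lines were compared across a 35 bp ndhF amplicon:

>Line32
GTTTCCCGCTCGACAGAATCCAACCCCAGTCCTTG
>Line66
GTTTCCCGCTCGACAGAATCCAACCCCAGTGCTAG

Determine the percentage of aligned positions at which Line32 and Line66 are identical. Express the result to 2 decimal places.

94.29%

The sequences differ at positions 31 (C/G), 34 (T/A).
33 of the 35 sites match, so the percent identity is 33/35 × 100 = 94.29%.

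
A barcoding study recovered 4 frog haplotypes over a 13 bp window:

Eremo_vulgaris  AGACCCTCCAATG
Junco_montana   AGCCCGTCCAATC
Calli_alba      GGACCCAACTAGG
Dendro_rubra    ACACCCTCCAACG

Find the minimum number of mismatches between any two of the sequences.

2

Pairwise Hamming distances:
  Eremo_vulgaris vs Junco_montana: 3
  Eremo_vulgaris vs Calli_alba: 5
  Eremo_vulgaris vs Dendro_rubra: 2
  Junco_montana vs Calli_alba: 8
  Junco_montana vs Dendro_rubra: 5
  Calli_alba vs Dendro_rubra: 6
The smallest is 2, between Eremo_vulgaris and Dendro_rubra.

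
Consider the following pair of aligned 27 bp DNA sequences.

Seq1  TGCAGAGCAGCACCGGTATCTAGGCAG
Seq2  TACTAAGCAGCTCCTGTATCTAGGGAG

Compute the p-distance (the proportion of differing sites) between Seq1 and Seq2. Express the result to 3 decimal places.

The sequences differ at positions 2 (G/A), 4 (A/T), 5 (G/A), 12 (A/T), 15 (G/T), 25 (C/G).
There are 6 differences over 27 sites, so p = 6/27 = 0.222.

0.222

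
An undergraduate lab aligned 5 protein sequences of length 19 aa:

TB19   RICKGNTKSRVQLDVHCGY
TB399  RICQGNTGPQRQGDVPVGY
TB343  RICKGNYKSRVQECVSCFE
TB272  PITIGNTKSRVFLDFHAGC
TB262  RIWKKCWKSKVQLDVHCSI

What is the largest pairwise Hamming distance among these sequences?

Pairwise Hamming distances:
  TB19 vs TB399: 8
  TB19 vs TB343: 6
  TB19 vs TB272: 7
  TB19 vs TB262: 7
  TB399 vs TB343: 12
  TB399 vs TB272: 13
  TB399 vs TB262: 14
  TB343 vs TB272: 12
  TB343 vs TB262: 10
  TB272 vs TB262: 12
The largest is 14, between TB399 and TB262.

14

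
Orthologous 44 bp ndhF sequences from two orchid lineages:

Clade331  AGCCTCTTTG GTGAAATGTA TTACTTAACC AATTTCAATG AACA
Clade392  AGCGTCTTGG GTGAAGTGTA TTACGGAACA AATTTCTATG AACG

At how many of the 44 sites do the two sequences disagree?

Mismatches occur at site 4 (C→G), site 9 (T→G), site 16 (A→G), site 25 (T→G), site 26 (T→G), site 30 (C→A), site 37 (A→T), site 44 (A→G).
That gives 8 mismatches out of 44 aligned sites, so the Hamming distance is 8.

8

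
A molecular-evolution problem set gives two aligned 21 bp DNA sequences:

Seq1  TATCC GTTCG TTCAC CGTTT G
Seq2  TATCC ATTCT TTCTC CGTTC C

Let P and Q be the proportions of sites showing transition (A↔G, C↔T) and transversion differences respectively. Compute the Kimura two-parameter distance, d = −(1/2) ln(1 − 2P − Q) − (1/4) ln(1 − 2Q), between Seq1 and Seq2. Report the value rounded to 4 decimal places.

0.2869

The sequences differ at positions 6 (G/A, transition), 10 (G/T, transversion), 14 (A/T, transversion), 20 (T/C, transition), 21 (G/C, transversion).
Of the 5 differences, 2 transitions and 3 transversions over 21 sites: P = 2/21 = 0.095238, Q = 3/21 = 0.142857.
d = −0.5·ln(0.666667) − 0.25·ln(0.714286) = −0.5·(-0.405465) − 0.25·(-0.336472) = 0.2869.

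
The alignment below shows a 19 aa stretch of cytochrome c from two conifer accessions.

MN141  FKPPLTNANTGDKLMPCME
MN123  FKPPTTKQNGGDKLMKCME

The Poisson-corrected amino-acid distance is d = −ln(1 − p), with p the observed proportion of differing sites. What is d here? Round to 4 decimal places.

0.3054

The sequences differ at positions 5 (L/T), 7 (N/K), 8 (A/Q), 10 (T/G), 16 (P/K).
p = 5/19 = 0.263158.
d = −ln(1 − 0.263158) = −ln(0.736842) = 0.3054.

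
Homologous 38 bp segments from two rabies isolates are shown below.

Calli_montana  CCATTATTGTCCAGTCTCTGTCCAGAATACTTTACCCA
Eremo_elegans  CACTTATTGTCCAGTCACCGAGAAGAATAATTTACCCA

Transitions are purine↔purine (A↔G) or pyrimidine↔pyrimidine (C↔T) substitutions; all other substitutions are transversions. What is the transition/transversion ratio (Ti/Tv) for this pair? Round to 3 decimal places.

Differing sites — 2:C/A (Tv); 3:A/C (Tv); 17:T/A (Tv); 19:T/C (Ti); 21:T/A (Tv); 22:C/G (Tv); 23:C/A (Tv); 30:C/A (Tv).
Of the 8 differences, 1 transition and 7 transversions, so Ti/Tv = 1/7 = 0.143.

0.143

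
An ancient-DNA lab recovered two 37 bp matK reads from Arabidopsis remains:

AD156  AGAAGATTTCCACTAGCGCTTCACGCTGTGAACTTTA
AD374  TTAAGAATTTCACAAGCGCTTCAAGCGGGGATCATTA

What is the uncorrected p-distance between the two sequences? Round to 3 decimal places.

0.270

The sequences differ at positions 1 (A/T), 2 (G/T), 7 (T/A), 10 (C/T), 14 (T/A), 24 (C/A), 27 (T/G), 29 (T/G), 32 (A/T), 34 (T/A).
There are 10 differences over 37 sites, so p = 10/37 = 0.270.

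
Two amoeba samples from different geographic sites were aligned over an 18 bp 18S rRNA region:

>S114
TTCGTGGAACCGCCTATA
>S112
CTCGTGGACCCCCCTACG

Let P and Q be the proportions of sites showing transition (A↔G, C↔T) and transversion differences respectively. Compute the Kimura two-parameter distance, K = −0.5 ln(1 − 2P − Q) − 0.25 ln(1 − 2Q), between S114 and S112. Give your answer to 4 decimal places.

0.3567

The sequences differ at positions 1 (T/C, transition), 9 (A/C, transversion), 12 (G/C, transversion), 17 (T/C, transition), 18 (A/G, transition).
Of the 5 differences, 3 transitions and 2 transversions over 18 sites: P = 3/18 = 0.166667, Q = 2/18 = 0.111111.
d = −0.5·ln(0.555555) − 0.25·ln(0.777778) = −0.5·(-0.587788) − 0.25·(-0.251314) = 0.3567.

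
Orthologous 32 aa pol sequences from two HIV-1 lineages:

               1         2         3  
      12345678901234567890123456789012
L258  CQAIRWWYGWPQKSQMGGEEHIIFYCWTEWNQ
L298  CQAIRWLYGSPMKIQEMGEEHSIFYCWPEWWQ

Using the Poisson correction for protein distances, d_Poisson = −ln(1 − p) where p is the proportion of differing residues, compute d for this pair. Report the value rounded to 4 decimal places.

Mismatches occur at site 7 (W↔L), site 10 (W↔S), site 12 (Q↔M), site 14 (S↔I), site 16 (M↔E), site 17 (G↔M), site 22 (I↔S), site 28 (T↔P), site 31 (N↔W).
p = 9/32 = 0.281250.
d = −ln(1 − 0.281250) = −ln(0.718750) = 0.3302.

0.3302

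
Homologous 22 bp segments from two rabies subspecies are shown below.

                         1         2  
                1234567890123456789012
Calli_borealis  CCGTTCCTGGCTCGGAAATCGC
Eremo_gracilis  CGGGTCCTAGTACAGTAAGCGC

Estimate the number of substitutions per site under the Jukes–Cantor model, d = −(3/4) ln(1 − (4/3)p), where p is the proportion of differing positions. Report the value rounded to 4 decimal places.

Mismatches occur at site 2 (C↔G), site 4 (T↔G), site 9 (G↔A), site 11 (C↔T), site 12 (T↔A), site 14 (G↔A), site 16 (A↔T), site 19 (T↔G).
p = 8/22 = 0.363636.
d = −0.75 · ln(1 − (4/3)·0.363636) = −0.75 · ln(0.515152) = −0.75 · (-0.663293) = 0.4975.

0.4975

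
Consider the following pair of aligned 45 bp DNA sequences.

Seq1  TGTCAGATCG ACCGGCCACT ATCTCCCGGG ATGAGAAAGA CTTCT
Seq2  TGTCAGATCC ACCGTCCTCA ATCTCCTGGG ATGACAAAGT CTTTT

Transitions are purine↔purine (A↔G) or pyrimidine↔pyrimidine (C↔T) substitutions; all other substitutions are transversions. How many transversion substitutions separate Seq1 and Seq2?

Mismatches occur at site 10 (G→C, transversion), site 15 (G→T, transversion), site 18 (A→T, transversion), site 20 (T→A, transversion), site 27 (C→T, transition), site 35 (G→C, transversion), site 40 (A→T, transversion), site 44 (C→T, transition).
Of the 8 differences, 2 transitions and 6 transversions, so the answer is 6.

6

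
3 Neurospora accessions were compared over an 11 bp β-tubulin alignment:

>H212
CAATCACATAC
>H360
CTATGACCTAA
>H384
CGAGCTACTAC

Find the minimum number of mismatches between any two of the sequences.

4

Pairwise Hamming distances:
  H212 vs H360: 4
  H212 vs H384: 5
  H360 vs H384: 6
The smallest is 4, between H212 and H360.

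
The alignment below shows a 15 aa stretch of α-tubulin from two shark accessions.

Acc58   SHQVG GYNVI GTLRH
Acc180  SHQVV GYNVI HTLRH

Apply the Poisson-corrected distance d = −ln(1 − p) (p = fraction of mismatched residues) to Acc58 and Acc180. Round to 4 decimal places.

Mismatches occur at site 5 (G/V), site 11 (G/H).
p = 2/15 = 0.133333.
d = −ln(1 − 0.133333) = −ln(0.866667) = 0.1431.

0.1431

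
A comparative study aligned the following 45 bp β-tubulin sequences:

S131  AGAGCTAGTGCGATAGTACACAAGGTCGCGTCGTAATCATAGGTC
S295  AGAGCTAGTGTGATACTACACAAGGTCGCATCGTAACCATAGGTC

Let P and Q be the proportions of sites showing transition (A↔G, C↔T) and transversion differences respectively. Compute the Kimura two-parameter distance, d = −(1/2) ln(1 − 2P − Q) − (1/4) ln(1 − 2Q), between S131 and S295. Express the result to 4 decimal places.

Mismatches occur at site 11 (C/T, transition), site 16 (G/C, transversion), site 30 (G/A, transition), site 37 (T/C, transition).
Of the 4 differences, 3 transitions and 1 transversion over 45 sites: P = 3/45 = 0.066667, Q = 1/45 = 0.022222.
d = −0.5·ln(0.844444) − 0.25·ln(0.955556) = −0.5·(-0.169077) − 0.25·(-0.045462) = 0.0959.

0.0959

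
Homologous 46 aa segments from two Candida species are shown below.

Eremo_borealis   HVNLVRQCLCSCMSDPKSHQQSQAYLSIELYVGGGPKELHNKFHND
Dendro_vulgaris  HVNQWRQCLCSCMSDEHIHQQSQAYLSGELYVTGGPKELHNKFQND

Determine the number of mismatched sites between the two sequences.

8

The sequences differ at positions 4 (L/Q), 5 (V/W), 16 (P/E), 17 (K/H), 18 (S/I), 28 (I/G), 33 (G/T), 44 (H/Q).
That gives 8 mismatches out of 46 aligned sites, so the Hamming distance is 8.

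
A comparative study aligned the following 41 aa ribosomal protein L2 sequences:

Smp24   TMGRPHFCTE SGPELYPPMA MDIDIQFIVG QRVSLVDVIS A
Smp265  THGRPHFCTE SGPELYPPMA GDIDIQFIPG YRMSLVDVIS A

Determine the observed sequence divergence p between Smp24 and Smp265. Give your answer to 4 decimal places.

Mismatches occur at site 2 (M→H), site 21 (M→G), site 29 (V→P), site 31 (Q→Y), site 33 (V→M).
There are 5 differences over 41 sites, so p = 5/41 = 0.1220.

0.1220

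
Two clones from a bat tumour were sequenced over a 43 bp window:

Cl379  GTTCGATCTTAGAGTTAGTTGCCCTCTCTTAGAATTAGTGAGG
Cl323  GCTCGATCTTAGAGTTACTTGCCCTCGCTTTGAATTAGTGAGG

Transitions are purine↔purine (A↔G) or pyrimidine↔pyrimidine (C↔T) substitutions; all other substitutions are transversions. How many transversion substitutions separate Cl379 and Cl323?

Differing sites — 2:T/C (Ti); 18:G/C (Tv); 27:T/G (Tv); 31:A/T (Tv).
Of the 4 differences, 1 transition and 3 transversions, so the answer is 3.

3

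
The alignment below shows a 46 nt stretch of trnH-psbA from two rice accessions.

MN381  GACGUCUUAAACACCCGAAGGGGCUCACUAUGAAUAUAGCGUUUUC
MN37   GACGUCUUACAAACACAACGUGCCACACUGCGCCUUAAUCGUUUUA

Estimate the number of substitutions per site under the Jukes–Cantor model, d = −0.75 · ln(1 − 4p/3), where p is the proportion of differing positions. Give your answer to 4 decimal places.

The sequences differ at positions 10 (A/C), 12 (C/A), 15 (C/A), 17 (G/A), 19 (A/C), 21 (G/U), 23 (G/C), 25 (U/A), 30 (A/G), 31 (U/C), 33 (A/C), 34 (A/C), 36 (A/U), 37 (U/A), 39 (G/U), 46 (C/A).
p = 16/46 = 0.347826.
d = −0.75 · ln(1 − (4/3)·0.347826) = −0.75 · ln(0.536232) = −0.75 · (-0.623188) = 0.4674.

0.4674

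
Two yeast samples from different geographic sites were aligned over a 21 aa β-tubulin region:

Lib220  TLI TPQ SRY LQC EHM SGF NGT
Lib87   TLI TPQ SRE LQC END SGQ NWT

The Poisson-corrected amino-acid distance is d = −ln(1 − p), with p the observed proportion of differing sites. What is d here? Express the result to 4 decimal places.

Differing sites — 9:Y/E; 14:H/N; 15:M/D; 18:F/Q; 20:G/W.
p = 5/21 = 0.238095.
d = −ln(1 − 0.238095) = −ln(0.761905) = 0.2719.

0.2719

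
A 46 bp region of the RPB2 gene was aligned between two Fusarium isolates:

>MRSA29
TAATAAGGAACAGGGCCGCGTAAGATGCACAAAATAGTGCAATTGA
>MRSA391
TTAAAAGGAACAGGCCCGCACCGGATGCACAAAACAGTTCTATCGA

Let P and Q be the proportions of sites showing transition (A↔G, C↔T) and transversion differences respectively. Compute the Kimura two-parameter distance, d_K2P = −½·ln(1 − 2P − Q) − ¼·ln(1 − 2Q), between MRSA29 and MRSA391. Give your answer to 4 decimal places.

Mismatches occur at site 2 (A→T, transversion), site 4 (T→A, transversion), site 15 (G→C, transversion), site 20 (G→A, transition), site 21 (T→C, transition), site 22 (A→C, transversion), site 23 (A→G, transition), site 35 (T→C, transition), site 39 (G→T, transversion), site 41 (A→T, transversion), site 44 (T→C, transition).
Of the 11 differences, 5 transitions and 6 transversions over 46 sites: P = 5/46 = 0.108696, Q = 6/46 = 0.130435.
d = −0.5·ln(0.652173) − 0.25·ln(0.739130) = −0.5·(-0.427445) − 0.25·(-0.302281) = 0.2893.

0.2893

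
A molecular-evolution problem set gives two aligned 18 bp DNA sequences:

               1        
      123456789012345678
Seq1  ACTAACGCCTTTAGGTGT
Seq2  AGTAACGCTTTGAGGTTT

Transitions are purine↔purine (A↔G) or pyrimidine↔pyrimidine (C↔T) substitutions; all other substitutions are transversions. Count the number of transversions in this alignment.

Mismatches occur at site 2 (C→G, transversion), site 9 (C→T, transition), site 12 (T→G, transversion), site 17 (G→T, transversion).
Of the 4 differences, 1 transition and 3 transversions, so the answer is 3.

3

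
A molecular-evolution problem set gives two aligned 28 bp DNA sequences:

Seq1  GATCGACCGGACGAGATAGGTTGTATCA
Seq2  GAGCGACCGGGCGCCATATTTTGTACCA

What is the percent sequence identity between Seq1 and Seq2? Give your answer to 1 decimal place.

Differing sites — 3:T/G; 11:A/G; 14:A/C; 15:G/C; 19:G/T; 20:G/T; 26:T/C.
21 of the 28 sites match, so the percent identity is 21/28 × 100 = 75.0%.

75.0%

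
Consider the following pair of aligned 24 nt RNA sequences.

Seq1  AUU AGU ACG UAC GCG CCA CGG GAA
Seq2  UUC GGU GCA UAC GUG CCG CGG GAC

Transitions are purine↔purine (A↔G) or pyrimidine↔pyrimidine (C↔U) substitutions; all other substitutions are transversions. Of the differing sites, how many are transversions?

2

Differing sites — 1:A/U (Tv); 3:U/C (Ti); 4:A/G (Ti); 7:A/G (Ti); 9:G/A (Ti); 14:C/U (Ti); 18:A/G (Ti); 24:A/C (Tv).
Of the 8 differences, 6 transitions and 2 transversions, so the answer is 2.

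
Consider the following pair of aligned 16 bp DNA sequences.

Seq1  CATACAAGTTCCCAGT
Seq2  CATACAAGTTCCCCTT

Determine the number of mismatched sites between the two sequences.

2

The sequences differ at positions 14 (A/C), 15 (G/T).
That gives 2 mismatches out of 16 aligned sites, so the Hamming distance is 2.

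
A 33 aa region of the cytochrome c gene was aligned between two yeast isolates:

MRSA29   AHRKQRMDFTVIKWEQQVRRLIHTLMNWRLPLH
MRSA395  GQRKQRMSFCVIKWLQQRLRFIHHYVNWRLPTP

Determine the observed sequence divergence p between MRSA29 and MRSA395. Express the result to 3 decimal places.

Differing sites — 1:A/G; 2:H/Q; 8:D/S; 10:T/C; 15:E/L; 18:V/R; 19:R/L; 21:L/F; 24:T/H; 25:L/Y; 26:M/V; 32:L/T; 33:H/P.
There are 13 differences over 33 sites, so p = 13/33 = 0.394.

0.394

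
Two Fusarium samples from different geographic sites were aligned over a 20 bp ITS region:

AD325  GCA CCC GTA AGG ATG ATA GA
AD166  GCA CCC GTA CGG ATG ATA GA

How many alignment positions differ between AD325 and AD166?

1

Differing sites — 10:A/C.
That gives 1 mismatch out of 20 aligned sites, so the Hamming distance is 1.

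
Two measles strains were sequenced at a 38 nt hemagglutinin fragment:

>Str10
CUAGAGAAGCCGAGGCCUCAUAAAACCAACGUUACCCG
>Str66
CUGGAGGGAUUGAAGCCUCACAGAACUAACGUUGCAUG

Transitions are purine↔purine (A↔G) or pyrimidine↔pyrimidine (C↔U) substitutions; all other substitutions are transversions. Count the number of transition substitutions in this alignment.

12

The sequences differ at positions 3 (A/G, transition), 7 (A/G, transition), 8 (A/G, transition), 9 (G/A, transition), 10 (C/U, transition), 11 (C/U, transition), 14 (G/A, transition), 21 (U/C, transition), 23 (A/G, transition), 27 (C/U, transition), 34 (A/G, transition), 36 (C/A, transversion), 37 (C/U, transition).
Of the 13 differences, 12 transitions and 1 transversion, so the answer is 12.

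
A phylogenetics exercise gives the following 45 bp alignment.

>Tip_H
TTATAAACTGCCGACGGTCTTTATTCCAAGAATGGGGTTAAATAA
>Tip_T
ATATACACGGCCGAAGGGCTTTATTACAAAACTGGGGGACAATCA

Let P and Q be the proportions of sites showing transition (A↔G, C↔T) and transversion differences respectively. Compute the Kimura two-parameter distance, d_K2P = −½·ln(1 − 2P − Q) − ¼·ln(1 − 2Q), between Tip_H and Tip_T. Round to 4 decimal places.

0.3383

Mismatches occur at site 1 (T→A, transversion), site 6 (A→C, transversion), site 9 (T→G, transversion), site 15 (C→A, transversion), site 18 (T→G, transversion), site 26 (C→A, transversion), site 30 (G→A, transition), site 32 (A→C, transversion), site 38 (T→G, transversion), site 39 (T→A, transversion), site 40 (A→C, transversion), site 44 (A→C, transversion).
Of the 12 differences, 1 transition and 11 transversions over 45 sites: P = 1/45 = 0.022222, Q = 11/45 = 0.244444.
d = −0.5·ln(0.711112) − 0.25·ln(0.511112) = −0.5·(-0.340925) − 0.25·(-0.671167) = 0.3383.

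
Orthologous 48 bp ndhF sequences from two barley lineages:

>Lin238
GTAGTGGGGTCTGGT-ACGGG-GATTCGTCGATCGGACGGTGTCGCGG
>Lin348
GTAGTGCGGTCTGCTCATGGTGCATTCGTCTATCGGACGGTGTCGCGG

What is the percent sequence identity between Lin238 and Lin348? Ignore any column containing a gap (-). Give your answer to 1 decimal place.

Excluding the 2 gap columns leaves 46 comparable sites.
The sequences differ at positions 7 (G/C), 14 (G/C), 18 (C/T), 21 (G/T), 23 (G/C), 31 (G/T).
40 of the 46 comparable sites match, so the percent identity is 40/46 × 100 = 87.0%.

87.0%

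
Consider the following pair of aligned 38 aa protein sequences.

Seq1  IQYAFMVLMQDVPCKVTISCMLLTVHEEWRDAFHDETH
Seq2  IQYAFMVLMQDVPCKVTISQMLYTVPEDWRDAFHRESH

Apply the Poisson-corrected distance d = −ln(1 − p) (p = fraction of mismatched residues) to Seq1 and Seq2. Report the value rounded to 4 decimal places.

Mismatches occur at site 20 (C↔Q), site 23 (L↔Y), site 26 (H↔P), site 28 (E↔D), site 35 (D↔R), site 37 (T↔S).
p = 6/38 = 0.157895.
d = −ln(1 − 0.157895) = −ln(0.842105) = 0.1719.

0.1719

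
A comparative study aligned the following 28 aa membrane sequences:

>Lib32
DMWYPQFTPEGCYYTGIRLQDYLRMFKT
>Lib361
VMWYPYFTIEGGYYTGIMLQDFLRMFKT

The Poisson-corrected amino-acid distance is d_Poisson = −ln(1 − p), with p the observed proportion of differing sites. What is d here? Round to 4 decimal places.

0.2412

Mismatches occur at site 1 (D→V), site 6 (Q→Y), site 9 (P→I), site 12 (C→G), site 18 (R→M), site 22 (Y→F).
p = 6/28 = 0.214286.
d = −ln(1 − 0.214286) = −ln(0.785714) = 0.2412.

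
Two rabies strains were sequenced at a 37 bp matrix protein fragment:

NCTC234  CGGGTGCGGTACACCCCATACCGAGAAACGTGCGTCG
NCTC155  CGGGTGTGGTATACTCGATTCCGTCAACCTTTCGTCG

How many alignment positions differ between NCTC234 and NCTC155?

Mismatches occur at site 7 (C→T), site 12 (C→T), site 15 (C→T), site 17 (C→G), site 20 (A→T), site 24 (A→T), site 25 (G→C), site 28 (A→C), site 30 (G→T), site 32 (G→T).
That gives 10 mismatches out of 37 aligned sites, so the Hamming distance is 10.

10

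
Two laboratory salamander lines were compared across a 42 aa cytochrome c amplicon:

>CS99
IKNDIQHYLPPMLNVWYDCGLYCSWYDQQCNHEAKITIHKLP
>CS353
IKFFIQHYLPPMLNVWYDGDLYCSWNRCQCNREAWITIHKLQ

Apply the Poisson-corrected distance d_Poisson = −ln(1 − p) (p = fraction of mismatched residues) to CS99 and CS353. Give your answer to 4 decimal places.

The sequences differ at positions 3 (N/F), 4 (D/F), 19 (C/G), 20 (G/D), 26 (Y/N), 27 (D/R), 28 (Q/C), 32 (H/R), 35 (K/W), 42 (P/Q).
p = 10/42 = 0.238095.
d = −ln(1 − 0.238095) = −ln(0.761905) = 0.2719.

0.2719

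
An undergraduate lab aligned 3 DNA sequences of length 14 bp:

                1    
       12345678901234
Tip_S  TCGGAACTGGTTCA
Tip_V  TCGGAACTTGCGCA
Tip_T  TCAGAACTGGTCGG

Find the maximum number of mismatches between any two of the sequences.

6

Pairwise Hamming distances:
  Tip_S vs Tip_V: 3
  Tip_S vs Tip_T: 4
  Tip_V vs Tip_T: 6
The largest is 6, between Tip_V and Tip_T.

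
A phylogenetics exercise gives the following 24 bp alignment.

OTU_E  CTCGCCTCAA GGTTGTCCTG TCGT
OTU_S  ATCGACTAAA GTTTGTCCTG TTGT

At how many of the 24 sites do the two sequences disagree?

5

Mismatches occur at site 1 (C↔A), site 5 (C↔A), site 8 (C↔A), site 12 (G↔T), site 22 (C↔T).
That gives 5 mismatches out of 24 aligned sites, so the Hamming distance is 5.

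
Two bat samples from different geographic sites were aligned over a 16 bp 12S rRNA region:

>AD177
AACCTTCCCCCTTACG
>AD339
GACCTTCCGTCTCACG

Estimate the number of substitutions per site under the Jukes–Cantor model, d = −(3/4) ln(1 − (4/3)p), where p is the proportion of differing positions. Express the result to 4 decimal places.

Differing sites — 1:A/G; 9:C/G; 10:C/T; 13:T/C.
p = 4/16 = 0.250000.
d = −0.75 · ln(1 − (4/3)·0.250000) = −0.75 · ln(0.666667) = −0.75 · (-0.405465) = 0.3041.

0.3041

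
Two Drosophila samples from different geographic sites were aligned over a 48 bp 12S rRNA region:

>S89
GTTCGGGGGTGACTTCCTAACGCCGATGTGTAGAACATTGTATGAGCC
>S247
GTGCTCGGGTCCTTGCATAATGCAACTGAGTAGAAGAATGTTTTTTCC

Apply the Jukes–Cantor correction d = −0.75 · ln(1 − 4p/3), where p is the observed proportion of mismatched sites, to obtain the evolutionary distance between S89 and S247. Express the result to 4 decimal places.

0.5627

Differing sites — 3:T/G; 5:G/T; 6:G/C; 11:G/C; 12:A/C; 13:C/T; 15:T/G; 17:C/A; 21:C/T; 24:C/A; 25:G/A; 26:A/C; 29:T/A; 36:C/G; 38:T/A; 42:A/T; 44:G/T; 45:A/T; 46:G/T.
p = 19/48 = 0.395833.
d = −0.75 · ln(1 − (4/3)·0.395833) = −0.75 · ln(0.472223) = −0.75 · (-0.750304) = 0.5627.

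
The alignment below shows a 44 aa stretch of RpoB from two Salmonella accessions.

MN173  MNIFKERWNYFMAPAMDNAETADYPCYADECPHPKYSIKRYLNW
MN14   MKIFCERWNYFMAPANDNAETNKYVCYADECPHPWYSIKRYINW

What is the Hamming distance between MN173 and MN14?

8

Mismatches occur at site 2 (N→K), site 5 (K→C), site 16 (M→N), site 22 (A→N), site 23 (D→K), site 25 (P→V), site 35 (K→W), site 42 (L→I).
That gives 8 mismatches out of 44 aligned sites, so the Hamming distance is 8.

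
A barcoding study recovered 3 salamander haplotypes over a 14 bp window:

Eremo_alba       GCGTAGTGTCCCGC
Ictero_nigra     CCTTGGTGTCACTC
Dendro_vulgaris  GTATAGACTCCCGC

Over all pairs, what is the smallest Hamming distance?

4

Pairwise Hamming distances:
  Eremo_alba vs Ictero_nigra: 5
  Eremo_alba vs Dendro_vulgaris: 4
  Ictero_nigra vs Dendro_vulgaris: 8
The smallest is 4, between Eremo_alba and Dendro_vulgaris.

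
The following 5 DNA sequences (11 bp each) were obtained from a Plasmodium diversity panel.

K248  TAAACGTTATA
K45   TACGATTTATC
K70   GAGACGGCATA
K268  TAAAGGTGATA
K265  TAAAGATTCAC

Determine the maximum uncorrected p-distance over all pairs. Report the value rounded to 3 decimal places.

Pairwise Hamming distances:
  K248 vs K45: 5
  K248 vs K70: 4
  K248 vs K268: 2
  K248 vs K265: 5
  K45 vs K70: 8
  K45 vs K268: 6
  K45 vs K265: 6
  K70 vs K268: 5
  K70 vs K265: 9
  K268 vs K265: 5
The largest is 9 mismatches, between K70 and K265; p = 9/11 = 0.818.

0.818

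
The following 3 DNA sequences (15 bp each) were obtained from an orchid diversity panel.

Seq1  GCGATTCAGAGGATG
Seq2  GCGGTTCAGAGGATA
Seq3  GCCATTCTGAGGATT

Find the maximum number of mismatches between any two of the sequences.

4

Pairwise Hamming distances:
  Seq1 vs Seq2: 2
  Seq1 vs Seq3: 3
  Seq2 vs Seq3: 4
The largest is 4, between Seq2 and Seq3.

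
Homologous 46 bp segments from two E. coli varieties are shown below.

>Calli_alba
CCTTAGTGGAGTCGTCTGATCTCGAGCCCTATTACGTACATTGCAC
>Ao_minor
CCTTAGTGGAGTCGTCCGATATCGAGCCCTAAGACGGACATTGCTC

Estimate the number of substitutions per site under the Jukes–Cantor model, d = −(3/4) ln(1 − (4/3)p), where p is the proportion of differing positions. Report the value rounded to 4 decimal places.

Differing sites — 17:T/C; 21:C/A; 32:T/A; 33:T/G; 37:T/G; 45:A/T.
p = 6/46 = 0.130435.
d = −0.75 · ln(1 − (4/3)·0.130435) = −0.75 · ln(0.826087) = −0.75 · (-0.191055) = 0.1433.

0.1433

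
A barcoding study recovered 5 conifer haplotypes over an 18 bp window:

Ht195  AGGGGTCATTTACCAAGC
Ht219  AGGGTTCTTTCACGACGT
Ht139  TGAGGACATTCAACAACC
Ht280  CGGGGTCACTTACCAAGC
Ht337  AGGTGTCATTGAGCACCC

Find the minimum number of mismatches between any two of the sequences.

Pairwise Hamming distances:
  Ht195 vs Ht219: 6
  Ht195 vs Ht139: 6
  Ht195 vs Ht280: 2
  Ht195 vs Ht337: 5
  Ht219 vs Ht139: 10
  Ht219 vs Ht280: 8
  Ht219 vs Ht337: 8
  Ht139 vs Ht280: 7
  Ht139 vs Ht337: 7
  Ht280 vs Ht337: 7
The smallest is 2, between Ht195 and Ht280.

2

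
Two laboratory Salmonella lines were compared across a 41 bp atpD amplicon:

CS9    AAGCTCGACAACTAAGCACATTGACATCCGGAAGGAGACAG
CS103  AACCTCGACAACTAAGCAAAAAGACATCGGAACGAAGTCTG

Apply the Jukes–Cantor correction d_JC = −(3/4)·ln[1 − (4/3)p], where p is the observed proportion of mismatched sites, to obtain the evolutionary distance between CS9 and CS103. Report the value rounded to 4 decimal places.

Differing sites — 3:G/C; 19:C/A; 21:T/A; 22:T/A; 29:C/G; 31:G/A; 33:A/C; 35:G/A; 38:A/T; 40:A/T.
p = 10/41 = 0.243902.
d = −0.75 · ln(1 − (4/3)·0.243902) = −0.75 · ln(0.674797) = −0.75 · (-0.393343) = 0.2950.

0.2950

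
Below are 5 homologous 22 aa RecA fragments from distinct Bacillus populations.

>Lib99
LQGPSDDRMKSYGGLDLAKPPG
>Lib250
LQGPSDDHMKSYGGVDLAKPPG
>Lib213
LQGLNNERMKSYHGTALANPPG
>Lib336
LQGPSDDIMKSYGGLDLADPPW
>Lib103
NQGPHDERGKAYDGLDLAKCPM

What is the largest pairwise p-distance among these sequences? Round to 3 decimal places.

Pairwise Hamming distances:
  Lib99 vs Lib250: 2
  Lib99 vs Lib213: 8
  Lib99 vs Lib336: 3
  Lib99 vs Lib103: 8
  Lib250 vs Lib213: 9
  Lib250 vs Lib336: 4
  Lib250 vs Lib103: 10
  Lib213 vs Lib336: 10
  Lib213 vs Lib103: 12
  Lib336 vs Lib103: 10
The largest is 12 mismatches, between Lib213 and Lib103; p = 12/22 = 0.545.

0.545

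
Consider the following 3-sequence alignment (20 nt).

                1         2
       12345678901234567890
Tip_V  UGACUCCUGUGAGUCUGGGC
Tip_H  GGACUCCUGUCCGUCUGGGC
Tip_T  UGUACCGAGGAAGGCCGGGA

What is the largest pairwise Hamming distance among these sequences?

Pairwise Hamming distances:
  Tip_V vs Tip_H: 3
  Tip_V vs Tip_T: 10
  Tip_H vs Tip_T: 12
The largest is 12, between Tip_H and Tip_T.

12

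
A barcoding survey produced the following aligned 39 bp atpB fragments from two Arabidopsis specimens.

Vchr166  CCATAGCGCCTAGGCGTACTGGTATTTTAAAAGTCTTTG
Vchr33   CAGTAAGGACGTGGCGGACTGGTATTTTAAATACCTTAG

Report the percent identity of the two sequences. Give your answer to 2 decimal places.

69.23%

The sequences differ at positions 2 (C/A), 3 (A/G), 6 (G/A), 7 (C/G), 9 (C/A), 11 (T/G), 12 (A/T), 17 (T/G), 32 (A/T), 33 (G/A), 34 (T/C), 38 (T/A).
27 of the 39 sites match, so the percent identity is 27/39 × 100 = 69.23%.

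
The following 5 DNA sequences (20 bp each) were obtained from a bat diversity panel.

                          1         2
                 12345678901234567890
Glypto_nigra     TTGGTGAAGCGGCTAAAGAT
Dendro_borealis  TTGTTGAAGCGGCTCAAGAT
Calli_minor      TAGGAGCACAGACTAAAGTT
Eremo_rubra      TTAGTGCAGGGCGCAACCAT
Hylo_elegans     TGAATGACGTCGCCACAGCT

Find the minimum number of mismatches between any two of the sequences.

2

Pairwise Hamming distances:
  Glypto_nigra vs Dendro_borealis: 2
  Glypto_nigra vs Calli_minor: 7
  Glypto_nigra vs Eremo_rubra: 8
  Glypto_nigra vs Hylo_elegans: 9
  Dendro_borealis vs Calli_minor: 9
  Dendro_borealis vs Eremo_rubra: 10
  Dendro_borealis vs Hylo_elegans: 10
  Calli_minor vs Eremo_rubra: 11
  Calli_minor vs Hylo_elegans: 13
  Eremo_rubra vs Hylo_elegans: 12
The smallest is 2, between Glypto_nigra and Dendro_borealis.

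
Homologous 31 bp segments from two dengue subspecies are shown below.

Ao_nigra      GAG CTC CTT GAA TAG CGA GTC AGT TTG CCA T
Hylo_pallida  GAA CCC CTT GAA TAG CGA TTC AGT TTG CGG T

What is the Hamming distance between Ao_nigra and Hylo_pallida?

5

Mismatches occur at site 3 (G↔A), site 5 (T↔C), site 19 (G↔T), site 29 (C↔G), site 30 (A↔G).
That gives 5 mismatches out of 31 aligned sites, so the Hamming distance is 5.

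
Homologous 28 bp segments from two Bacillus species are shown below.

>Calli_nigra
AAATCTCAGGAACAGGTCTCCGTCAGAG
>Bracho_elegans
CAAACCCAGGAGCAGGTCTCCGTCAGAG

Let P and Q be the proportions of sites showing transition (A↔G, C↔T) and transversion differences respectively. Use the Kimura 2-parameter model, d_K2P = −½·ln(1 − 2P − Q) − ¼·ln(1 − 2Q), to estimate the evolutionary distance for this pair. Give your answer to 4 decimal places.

Mismatches occur at site 1 (A→C, transversion), site 4 (T→A, transversion), site 6 (T→C, transition), site 12 (A→G, transition).
Of the 4 differences, 2 transitions and 2 transversions over 28 sites: P = 2/28 = 0.071429, Q = 2/28 = 0.071429.
d = −0.5·ln(0.785713) − 0.25·ln(0.857142) = −0.5·(-0.241164) − 0.25·(-0.154152) = 0.1591.

0.1591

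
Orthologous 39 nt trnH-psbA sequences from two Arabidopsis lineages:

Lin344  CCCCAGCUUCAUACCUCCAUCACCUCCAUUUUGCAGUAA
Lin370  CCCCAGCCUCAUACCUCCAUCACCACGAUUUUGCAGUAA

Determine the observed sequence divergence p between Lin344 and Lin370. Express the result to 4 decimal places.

The sequences differ at positions 8 (U/C), 25 (U/A), 27 (C/G).
There are 3 differences over 39 sites, so p = 3/39 = 0.0769.

0.0769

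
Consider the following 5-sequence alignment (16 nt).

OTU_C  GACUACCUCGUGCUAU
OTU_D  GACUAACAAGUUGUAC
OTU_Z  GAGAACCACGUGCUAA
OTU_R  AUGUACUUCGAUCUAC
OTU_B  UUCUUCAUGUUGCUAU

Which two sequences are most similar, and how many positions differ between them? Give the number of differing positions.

4

Pairwise Hamming distances:
  OTU_C vs OTU_D: 6
  OTU_C vs OTU_Z: 4
  OTU_C vs OTU_R: 7
  OTU_C vs OTU_B: 6
  OTU_D vs OTU_Z: 7
  OTU_D vs OTU_R: 9
  OTU_D vs OTU_B: 11
  OTU_Z vs OTU_R: 8
  OTU_Z vs OTU_B: 10
  OTU_R vs OTU_B: 9
The smallest is 4, between OTU_C and OTU_Z.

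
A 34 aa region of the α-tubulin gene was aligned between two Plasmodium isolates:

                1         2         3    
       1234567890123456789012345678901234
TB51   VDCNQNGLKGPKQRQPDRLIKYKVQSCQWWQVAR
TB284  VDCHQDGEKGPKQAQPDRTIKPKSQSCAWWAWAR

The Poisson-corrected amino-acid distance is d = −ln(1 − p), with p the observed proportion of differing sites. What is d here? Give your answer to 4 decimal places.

Differing sites — 4:N/H; 6:N/D; 8:L/E; 14:R/A; 19:L/T; 22:Y/P; 24:V/S; 28:Q/A; 31:Q/A; 32:V/W.
p = 10/34 = 0.294118.
d = −ln(1 − 0.294118) = −ln(0.705882) = 0.3483.

0.3483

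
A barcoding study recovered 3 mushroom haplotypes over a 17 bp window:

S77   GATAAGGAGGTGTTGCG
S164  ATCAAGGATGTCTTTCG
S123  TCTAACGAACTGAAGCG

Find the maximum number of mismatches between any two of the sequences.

10

Pairwise Hamming distances:
  S77 vs S164: 6
  S77 vs S123: 7
  S164 vs S123: 10
The largest is 10, between S164 and S123.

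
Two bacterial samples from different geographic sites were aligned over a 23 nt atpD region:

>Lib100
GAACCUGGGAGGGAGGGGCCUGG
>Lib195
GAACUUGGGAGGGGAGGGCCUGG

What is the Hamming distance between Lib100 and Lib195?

The sequences differ at positions 5 (C/U), 14 (A/G), 15 (G/A).
That gives 3 mismatches out of 23 aligned sites, so the Hamming distance is 3.

3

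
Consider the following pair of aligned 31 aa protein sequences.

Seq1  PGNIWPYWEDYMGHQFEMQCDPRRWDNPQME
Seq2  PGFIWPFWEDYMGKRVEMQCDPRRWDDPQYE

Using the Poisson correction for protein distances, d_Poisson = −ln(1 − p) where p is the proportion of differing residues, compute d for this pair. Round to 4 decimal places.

The sequences differ at positions 3 (N/F), 7 (Y/F), 14 (H/K), 15 (Q/R), 16 (F/V), 27 (N/D), 30 (M/Y).
p = 7/31 = 0.225806.
d = −ln(1 − 0.225806) = −ln(0.774194) = 0.2559.

0.2559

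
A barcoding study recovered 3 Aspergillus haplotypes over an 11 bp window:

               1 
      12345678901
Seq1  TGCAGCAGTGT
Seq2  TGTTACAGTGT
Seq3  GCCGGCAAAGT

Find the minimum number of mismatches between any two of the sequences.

Pairwise Hamming distances:
  Seq1 vs Seq2: 3
  Seq1 vs Seq3: 5
  Seq2 vs Seq3: 7
The smallest is 3, between Seq1 and Seq2.

3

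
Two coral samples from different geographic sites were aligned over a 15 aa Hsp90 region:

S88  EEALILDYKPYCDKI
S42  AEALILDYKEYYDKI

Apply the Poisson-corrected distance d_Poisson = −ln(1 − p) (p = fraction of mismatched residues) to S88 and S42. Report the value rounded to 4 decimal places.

Mismatches occur at site 1 (E→A), site 10 (P→E), site 12 (C→Y).
p = 3/15 = 0.200000.
d = −ln(1 − 0.200000) = −ln(0.800000) = 0.2231.

0.2231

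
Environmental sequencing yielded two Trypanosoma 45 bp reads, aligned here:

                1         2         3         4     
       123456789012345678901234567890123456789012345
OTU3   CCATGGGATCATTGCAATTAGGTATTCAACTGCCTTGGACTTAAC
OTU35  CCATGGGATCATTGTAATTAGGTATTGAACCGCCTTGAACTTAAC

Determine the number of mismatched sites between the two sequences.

4

The sequences differ at positions 15 (C/T), 27 (C/G), 31 (T/C), 38 (G/A).
That gives 4 mismatches out of 45 aligned sites, so the Hamming distance is 4.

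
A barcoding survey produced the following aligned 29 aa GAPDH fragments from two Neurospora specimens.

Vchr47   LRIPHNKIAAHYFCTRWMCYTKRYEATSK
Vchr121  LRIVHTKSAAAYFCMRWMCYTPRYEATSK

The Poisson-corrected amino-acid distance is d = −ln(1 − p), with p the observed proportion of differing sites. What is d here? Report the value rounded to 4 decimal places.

Differing sites — 4:P/V; 6:N/T; 8:I/S; 11:H/A; 15:T/M; 22:K/P.
p = 6/29 = 0.206897.
d = −ln(1 − 0.206897) = −ln(0.793103) = 0.2318.

0.2318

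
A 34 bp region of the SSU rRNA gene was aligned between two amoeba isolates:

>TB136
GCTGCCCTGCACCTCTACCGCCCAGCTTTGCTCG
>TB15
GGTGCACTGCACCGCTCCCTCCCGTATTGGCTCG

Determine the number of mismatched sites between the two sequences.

9

Mismatches occur at site 2 (C/G), site 6 (C/A), site 14 (T/G), site 17 (A/C), site 20 (G/T), site 24 (A/G), site 25 (G/T), site 26 (C/A), site 29 (T/G).
That gives 9 mismatches out of 34 aligned sites, so the Hamming distance is 9.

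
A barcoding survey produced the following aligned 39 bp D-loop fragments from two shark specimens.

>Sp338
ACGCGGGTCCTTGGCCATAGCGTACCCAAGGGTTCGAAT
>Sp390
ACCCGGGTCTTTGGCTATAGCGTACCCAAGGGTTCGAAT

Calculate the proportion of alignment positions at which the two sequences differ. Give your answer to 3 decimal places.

The sequences differ at positions 3 (G/C), 10 (C/T), 16 (C/T).
There are 3 differences over 39 sites, so p = 3/39 = 0.077.

0.077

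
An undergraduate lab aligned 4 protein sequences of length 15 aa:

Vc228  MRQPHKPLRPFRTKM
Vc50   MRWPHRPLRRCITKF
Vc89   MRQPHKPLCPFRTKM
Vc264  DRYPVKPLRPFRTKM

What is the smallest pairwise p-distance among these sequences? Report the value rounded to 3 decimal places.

Pairwise Hamming distances:
  Vc228 vs Vc50: 6
  Vc228 vs Vc89: 1
  Vc228 vs Vc264: 3
  Vc50 vs Vc89: 7
  Vc50 vs Vc264: 8
  Vc89 vs Vc264: 4
The smallest is 1 mismatch, between Vc228 and Vc89; p = 1/15 = 0.067.

0.067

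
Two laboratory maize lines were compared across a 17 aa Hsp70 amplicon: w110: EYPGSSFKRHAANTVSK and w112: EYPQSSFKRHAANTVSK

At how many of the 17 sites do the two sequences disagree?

1

A single mismatch occurs at site 4 (G→Q).
That gives 1 mismatch out of 17 aligned sites, so the Hamming distance is 1.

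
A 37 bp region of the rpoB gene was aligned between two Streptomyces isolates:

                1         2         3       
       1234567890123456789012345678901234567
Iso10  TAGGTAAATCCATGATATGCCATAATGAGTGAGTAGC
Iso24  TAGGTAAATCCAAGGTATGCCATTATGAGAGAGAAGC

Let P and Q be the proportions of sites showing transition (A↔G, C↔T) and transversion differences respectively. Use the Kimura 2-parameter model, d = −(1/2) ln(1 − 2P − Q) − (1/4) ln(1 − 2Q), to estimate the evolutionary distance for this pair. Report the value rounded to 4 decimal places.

The sequences differ at positions 13 (T/A, transversion), 15 (A/G, transition), 24 (A/T, transversion), 30 (T/A, transversion), 34 (T/A, transversion).
Of the 5 differences, 1 transition and 4 transversions over 37 sites: P = 1/37 = 0.027027, Q = 4/37 = 0.108108.
d = −0.5·ln(0.837838) − 0.25·ln(0.783784) = −0.5·(-0.176931) − 0.25·(-0.243622) = 0.1494.

0.1494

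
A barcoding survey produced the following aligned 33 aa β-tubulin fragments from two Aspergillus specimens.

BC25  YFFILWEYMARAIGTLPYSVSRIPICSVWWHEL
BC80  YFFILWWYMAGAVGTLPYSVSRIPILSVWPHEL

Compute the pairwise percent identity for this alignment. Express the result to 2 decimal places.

84.85%

The sequences differ at positions 7 (E/W), 11 (R/G), 13 (I/V), 26 (C/L), 30 (W/P).
28 of the 33 sites match, so the percent identity is 28/33 × 100 = 84.85%.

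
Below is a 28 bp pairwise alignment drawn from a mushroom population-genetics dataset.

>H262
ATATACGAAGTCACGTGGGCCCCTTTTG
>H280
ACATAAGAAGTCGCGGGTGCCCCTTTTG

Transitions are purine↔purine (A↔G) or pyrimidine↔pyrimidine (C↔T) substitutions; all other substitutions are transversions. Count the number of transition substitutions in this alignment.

2

Mismatches occur at site 2 (T/C, transition), site 6 (C/A, transversion), site 13 (A/G, transition), site 16 (T/G, transversion), site 18 (G/T, transversion).
Of the 5 differences, 2 transitions and 3 transversions, so the answer is 2.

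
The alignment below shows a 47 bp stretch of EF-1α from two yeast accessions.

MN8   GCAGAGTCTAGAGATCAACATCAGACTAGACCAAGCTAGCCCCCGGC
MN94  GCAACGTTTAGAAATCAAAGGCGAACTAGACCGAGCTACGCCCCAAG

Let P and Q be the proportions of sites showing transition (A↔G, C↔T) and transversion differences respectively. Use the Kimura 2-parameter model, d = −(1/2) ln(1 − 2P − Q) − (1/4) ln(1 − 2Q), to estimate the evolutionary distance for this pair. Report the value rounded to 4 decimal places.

Differing sites — 4:G/A (Ti); 5:A/C (Tv); 8:C/T (Ti); 13:G/A (Ti); 19:C/A (Tv); 20:A/G (Ti); 21:T/G (Tv); 23:A/G (Ti); 24:G/A (Ti); 33:A/G (Ti); 39:G/C (Tv); 40:C/G (Tv); 45:G/A (Ti); 46:G/A (Ti); 47:C/G (Tv).
Of the 15 differences, 9 transitions and 6 transversions over 47 sites: P = 9/47 = 0.191489, Q = 6/47 = 0.127660.
d = −0.5·ln(0.489362) − 0.25·ln(0.744680) = −0.5·(-0.714653) − 0.25·(-0.294801) = 0.4310.

0.4310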